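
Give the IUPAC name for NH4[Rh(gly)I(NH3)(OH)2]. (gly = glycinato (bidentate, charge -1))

The 1 ammonium counter-ion carries a total charge of +1, so each complex ion is 1−.
Ligand charges: 1×iodo (-1 each), 1×glycinato (-1 each), 1×ammine (neutral), 2×hydroxo (-1 each); total -4. So Rh + (-4) = 1−, giving Rh = +3.
Ligands are named alphabetically: ammine before glycinato before hydroxo before iodo.
The complex ion is anionic, so rhodium takes the -ate form rhodate(III).

ammonium ammine(glycinato)dihydroxoiodorhodate(III)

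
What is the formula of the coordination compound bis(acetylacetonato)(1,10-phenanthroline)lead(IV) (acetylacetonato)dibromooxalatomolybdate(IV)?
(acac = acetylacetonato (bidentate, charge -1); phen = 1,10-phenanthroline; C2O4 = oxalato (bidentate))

[Pb(acac)2(phen)][Mo(acac)Br2(C2O4)]2

Cation [Pb…]: ligand charges -2, Pb(IV) ⇒ ion charge 2+.
Anion [Mo…]: ligand charges -5, Mo(IV) ⇒ ion charge 1−.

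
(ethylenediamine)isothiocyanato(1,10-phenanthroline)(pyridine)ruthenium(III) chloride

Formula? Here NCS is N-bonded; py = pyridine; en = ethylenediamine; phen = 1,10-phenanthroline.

Ligands: 1 isothiocyanato (NCS, -1), 1 pyridine (py, neutral), 1 ethylenediamine (en, neutral), 1 1,10-phenanthroline (phen, neutral). Ligand charge sum = -1.
With Ru in oxidation state +3, the complex ion is [Ru...]^2+.
Charge balance with chloride (-1) requires 1 complex ion per 2 chloride.

[Ru(en)(NCS)(phen)(py)]Cl2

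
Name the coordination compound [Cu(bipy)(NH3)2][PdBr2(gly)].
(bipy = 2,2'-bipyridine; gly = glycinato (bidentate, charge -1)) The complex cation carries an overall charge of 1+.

diammine(2,2'-bipyridine)copper(I) dibromo(glycinato)palladate(II)

Both ions are complex: the cation is named first with the plain metal name, the anion second with the -ate form; each ion's ligands are alphabetised independently.
The complex cation is given as 1+; its ligand charges sum to 0, so Cu = +1.
A 1:1 salt means the anion carries the equal and opposite charge, 1−.
Anion: ligand charges sum to -3; for the ion to be 1−, Pd = +2.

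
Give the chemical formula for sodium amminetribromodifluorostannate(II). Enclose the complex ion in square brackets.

Ligands: 2 fluoro (F, -1), 1 ammine (NH3, neutral), 3 bromo (Br, -1). Ligand charge sum = -5.
Charge balance with sodium (+1) requires 1 complex ion per 3 sodium.

Na3[SnBr3F2(NH3)]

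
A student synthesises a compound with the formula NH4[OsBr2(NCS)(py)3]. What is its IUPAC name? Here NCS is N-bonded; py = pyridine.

ammonium dibromoisothiocyanatotris(pyridine)osmate(II)

The 1 ammonium counter-ion carries a total charge of +1, so each complex ion is 1−.
Ligand charges: 1×isothiocyanato (-1 each), 3×pyridine (neutral), 2×bromo (-1 each); total -3. So Os + (-3) = 1−, giving Os = +2.
Ligands are named alphabetically: bromo before isothiocyanato before pyridine.
The complex ion is anionic, so osmium takes the -ate form osmate(II).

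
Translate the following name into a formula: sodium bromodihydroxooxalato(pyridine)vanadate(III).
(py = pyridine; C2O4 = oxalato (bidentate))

Na2[VBr(C2O4)(OH)2(py)]

Ligands: 2 hydroxo (OH, -1), 1 pyridine (py, neutral), 1 oxalato (C2O4, -2), 1 bromo (Br, -1). Ligand charge sum = -5.
Charge balance with sodium (+1) requires 1 complex ion per 2 sodium.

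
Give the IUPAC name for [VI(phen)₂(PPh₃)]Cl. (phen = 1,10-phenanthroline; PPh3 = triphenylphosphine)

iodobis(1,10-phenanthroline)(triphenylphosphine)vanadium(II) chloride

The 1 chloride counter-ion carries a total charge of -1, so each complex ion is 1+.
Ligand charges: 1×iodo (-1 each), 2×1,10-phenanthroline (neutral), 1×triphenylphosphine (neutral); total -1. So V + (-1) = 1+, giving V = +2.
Ligands are named alphabetically: iodo before phenanthroline before triphenylphosphine.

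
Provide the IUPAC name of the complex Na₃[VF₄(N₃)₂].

sodium diazidotetrafluorovanadate(III)

The 3 sodium counter-ions carry a total charge of +3, so each complex ion is 3−.
Ligand charges: 2×azido (-1 each), 4×fluoro (-1 each); total -6. So V + (-6) = 3−, giving V = +3.
Ligands are named alphabetically: azido before fluoro.
The complex ion is anionic, so vanadium takes the -ate form vanadate(III).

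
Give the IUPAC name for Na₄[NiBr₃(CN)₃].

The 4 sodium counter-ions carry a total charge of +4, so each complex ion is 4−.
Ligand charges: 3×cyano (-1 each), 3×bromo (-1 each); total -6. So Ni + (-6) = 4−, giving Ni = +2.
Ligands are named alphabetically: bromo before cyano.
The complex ion is anionic, so nickel takes the -ate form nickelate(II).

sodium tribromotricyanonickelate(II)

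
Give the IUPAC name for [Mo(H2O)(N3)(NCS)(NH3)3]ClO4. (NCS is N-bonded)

triammineaquaazidoisothiocyanatomolybdenum(III) perchlorate

The 1 perchlorate counter-ion carries a total charge of -1, so each complex ion is 1+.
Ligand charges: 1×azido (-1 each), 3×ammine (neutral), 1×aqua (neutral), 1×isothiocyanato (-1 each); total -2. So Mo + (-2) = 1+, giving Mo = +3.
Ligands are named alphabetically: ammine before aqua before azido before isothiocyanato.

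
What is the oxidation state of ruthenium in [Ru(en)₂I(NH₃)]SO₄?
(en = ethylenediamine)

1 sulfate outside the brackets (-2 each) → the complex ion is 2+.
Ligand charges: 2×en neutral; 1×I = -1; 1×NH3 neutral; sum -1.
Ru + (-1) = 2+ ⇒ Ru is +3.

+3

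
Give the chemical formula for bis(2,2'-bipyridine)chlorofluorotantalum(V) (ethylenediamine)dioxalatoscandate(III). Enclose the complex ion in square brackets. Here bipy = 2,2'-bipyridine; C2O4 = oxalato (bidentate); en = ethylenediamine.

Cation [Ta…]: ligand charges -2, Ta(V) ⇒ ion charge 3+.
Anion [Sc…]: ligand charges -4, Sc(III) ⇒ ion charge 1−.
One 3+ cation requires 3 of the 1− anion.

[Ta(bipy)2ClF][Sc(C2O4)2(en)]3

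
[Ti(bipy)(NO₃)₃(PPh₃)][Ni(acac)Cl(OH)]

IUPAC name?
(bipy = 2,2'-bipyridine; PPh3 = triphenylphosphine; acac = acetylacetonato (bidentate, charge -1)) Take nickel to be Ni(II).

Ni is given as +2; the anion's ligand charges sum to -3, so the complex anion is 1−.
A 1:1 salt means the cation carries the equal and opposite charge, 1+.
Cation: ligand charges sum to -3; for the ion to be 1+, Ti = +4.

(2,2'-bipyridine)trinitrato(triphenylphosphine)titanium(IV) (acetylacetonato)chlorohydroxonickelate(II)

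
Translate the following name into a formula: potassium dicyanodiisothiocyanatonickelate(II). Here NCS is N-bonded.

Ligands: 2 cyano (CN, -1), 2 isothiocyanato (NCS, -1). Ligand charge sum = -4.
With Ni in oxidation state +2, the complex ion is [Ni...]^2−.
Charge balance with potassium (+1) requires 1 complex ion per 2 potassium.

K2[Ni(CN)2(NCS)2]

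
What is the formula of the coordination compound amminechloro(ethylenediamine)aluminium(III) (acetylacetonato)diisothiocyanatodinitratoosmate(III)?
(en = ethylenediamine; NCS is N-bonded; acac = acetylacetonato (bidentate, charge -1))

Cation [Al…]: ligand charges -1, Al(III) ⇒ ion charge 2+.
Anion [Os…]: ligand charges -5, Os(III) ⇒ ion charge 2−.
One 2+ cation balances one 2− anion.

[AlCl(en)(NH3)][Os(acac)(NCS)2(NO3)2]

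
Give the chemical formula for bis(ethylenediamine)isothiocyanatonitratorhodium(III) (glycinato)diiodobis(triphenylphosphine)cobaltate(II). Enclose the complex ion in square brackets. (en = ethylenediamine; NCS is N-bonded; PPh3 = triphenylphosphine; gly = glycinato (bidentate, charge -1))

[Rh(en)2(NCS)(NO3)][Co(gly)I2(PPh3)2]

Cation [Rh…]: ligand charges -2, Rh(III) ⇒ ion charge 1+.
Anion [Co…]: ligand charges -3, Co(II) ⇒ ion charge 1−.
One 1+ cation balances one 1− anion.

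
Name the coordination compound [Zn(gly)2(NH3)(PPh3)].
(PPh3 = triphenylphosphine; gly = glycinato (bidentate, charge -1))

amminebis(glycinato)(triphenylphosphine)zinc(II)

There is no counter-ion, so the complex is neutral overall.
Ligand charges: 1×triphenylphosphine (neutral), 2×glycinato (-1 each), 1×ammine (neutral); total -2. So Zn + (-2) = 0, giving Zn = +2.
Ligands are named alphabetically: ammine before glycinato before triphenylphosphine.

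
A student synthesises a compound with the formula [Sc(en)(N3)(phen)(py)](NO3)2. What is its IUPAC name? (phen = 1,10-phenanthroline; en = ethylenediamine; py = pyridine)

azido(ethylenediamine)(1,10-phenanthroline)(pyridine)scandium(III) nitrate

The 2 nitrate counter-ions carry a total charge of -2, so each complex ion is 2+.
Ligand charges: 1×1,10-phenanthroline (neutral), 1×ethylenediamine (neutral), 1×pyridine (neutral), 1×azido (-1 each); total -1. So Sc + (-1) = 2+, giving Sc = +3.
Ligands are named alphabetically: azido before ethylenediamine before phenanthroline before pyridine.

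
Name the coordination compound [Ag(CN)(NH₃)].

There is no counter-ion, so the complex is neutral overall.
Ligand charges: 1×cyano (-1 each), 1×ammine (neutral); total -1. So Ag + (-1) = 0, giving Ag = +1.
Ligands are named alphabetically: ammine before cyano.

amminecyanosilver(I)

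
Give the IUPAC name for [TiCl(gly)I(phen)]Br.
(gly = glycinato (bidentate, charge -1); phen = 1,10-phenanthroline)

The 1 bromide counter-ion carries a total charge of -1, so each complex ion is 1+.
Ligand charges: 1×glycinato (-1 each), 1×iodo (-1 each), 1×1,10-phenanthroline (neutral), 1×chloro (-1 each); total -3. So Ti + (-3) = 1+, giving Ti = +4.
Ligands are named alphabetically: chloro before glycinato before iodo before phenanthroline.

chloro(glycinato)iodo(1,10-phenanthroline)titanium(IV) bromide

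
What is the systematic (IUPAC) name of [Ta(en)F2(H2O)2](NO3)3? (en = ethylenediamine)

The 3 nitrate counter-ions carry a total charge of -3, so each complex ion is 3+.
Ligand charges: 2×fluoro (-1 each), 1×ethylenediamine (neutral), 2×aqua (neutral); total -2. So Ta + (-2) = 3+, giving Ta = +5.
Ligands are named alphabetically: aqua before ethylenediamine before fluoro.

diaqua(ethylenediamine)difluorotantalum(V) nitrate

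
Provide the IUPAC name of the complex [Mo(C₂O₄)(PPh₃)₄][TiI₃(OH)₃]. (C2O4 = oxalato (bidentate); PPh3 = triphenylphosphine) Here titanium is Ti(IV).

Both ions are complex: the cation is named first with the plain metal name, the anion second with the -ate form; each ion's ligands are alphabetised independently.
Ti is given as +4; the anion's ligand charges sum to -6, so the complex anion is 2−.
A 1:1 salt means the cation carries the equal and opposite charge, 2+.
Cation: ligand charges sum to -2; for the ion to be 2+, Mo = +4.

oxalatotetrakis(triphenylphosphine)molybdenum(IV) trihydroxotriiodotitanate(IV)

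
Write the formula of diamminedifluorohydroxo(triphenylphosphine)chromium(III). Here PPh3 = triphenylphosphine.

[CrF2(NH3)2(OH)(PPh3)]

Ligands: 1 triphenylphosphine (PPh3, neutral), 2 fluoro (F, -1), 2 ammine (NH3, neutral), 1 hydroxo (OH, -1). Ligand charge sum = -3.
With Cr in oxidation state +3, the complex ion is [Cr...].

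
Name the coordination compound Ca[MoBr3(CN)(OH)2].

calcium tribromocyanodihydroxomolybdate(IV)

The 1 calcium counter-ion carries a total charge of +2, so each complex ion is 2−.
Ligand charges: 3×bromo (-1 each), 1×cyano (-1 each), 2×hydroxo (-1 each); total -6. So Mo + (-6) = 2−, giving Mo = +4.
The complex ion is anionic, so molybdenum takes the -ate form molybdate(IV).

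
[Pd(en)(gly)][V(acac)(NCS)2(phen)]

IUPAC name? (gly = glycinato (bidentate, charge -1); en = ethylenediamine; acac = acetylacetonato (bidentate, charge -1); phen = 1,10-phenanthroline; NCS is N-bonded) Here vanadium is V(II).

V is given as +2; the anion's ligand charges sum to -3, so the complex anion is 1−.
A 1:1 salt means the cation carries the equal and opposite charge, 1+.
Cation: ligand charges sum to -1; for the ion to be 1+, Pd = +2.

(ethylenediamine)(glycinato)palladium(II) (acetylacetonato)diisothiocyanato(1,10-phenanthroline)vanadate(II)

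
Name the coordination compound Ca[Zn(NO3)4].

The 1 calcium counter-ion carries a total charge of +2, so each complex ion is 2−.
Ligand charges: 4×nitrato (-1 each); total -4. So Zn + (-4) = 2−, giving Zn = +2.
The complex ion is anionic, so zinc takes the -ate form zincate(II).

calcium tetranitratozincate(II)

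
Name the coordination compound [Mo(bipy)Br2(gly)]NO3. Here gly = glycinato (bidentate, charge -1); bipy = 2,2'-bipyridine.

(2,2'-bipyridine)dibromo(glycinato)molybdenum(IV) nitrate

The 1 nitrate counter-ion carries a total charge of -1, so each complex ion is 1+.
Ligand charges: 2×bromo (-1 each), 1×glycinato (-1 each), 1×2,2'-bipyridine (neutral); total -3. So Mo + (-3) = 1+, giving Mo = +4.
Ligands are named alphabetically: bipyridine before bromo before glycinato.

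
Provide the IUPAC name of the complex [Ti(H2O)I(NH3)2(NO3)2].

diammineaquaiododinitratotitanium(III)

There is no counter-ion, so the complex is neutral overall.
Ligand charges: 1×iodo (-1 each), 1×aqua (neutral), 2×ammine (neutral), 2×nitrato (-1 each); total -3. So Ti + (-3) = 0, giving Ti = +3.
Ligands are named alphabetically: ammine before aqua before iodo before nitrato.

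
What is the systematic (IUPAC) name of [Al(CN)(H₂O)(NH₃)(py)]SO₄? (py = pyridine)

The 1 sulfate counter-ion carries a total charge of -2, so each complex ion is 2+.
Ligand charges: 1×pyridine (neutral), 1×cyano (-1 each), 1×ammine (neutral), 1×aqua (neutral); total -1. So Al + (-1) = 2+, giving Al = +3.
Ligands are named alphabetically: ammine before aqua before cyano before pyridine.

ammineaquacyano(pyridine)aluminium(III) sulfate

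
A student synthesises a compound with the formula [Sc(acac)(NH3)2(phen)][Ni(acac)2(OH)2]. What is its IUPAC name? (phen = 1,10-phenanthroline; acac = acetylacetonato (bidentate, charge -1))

Both ions are complex: the cation is named first with the plain metal name, the anion second with the -ate form; each ion's ligands are alphabetised independently.
Scandium is always +3 in its complexes; the cation's ligand charges sum to -1, so the complex cation is 2+.
A 1:1 salt means the anion carries the equal and opposite charge, 2−.
Anion: ligand charges sum to -4; for the ion to be 2−, Ni = +2.

(acetylacetonato)diammine(1,10-phenanthroline)scandium(III) bis(acetylacetonato)dihydroxonickelate(II)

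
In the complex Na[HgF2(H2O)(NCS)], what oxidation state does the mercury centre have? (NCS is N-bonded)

1 sodium outside the brackets (+1 each) → the complex ion is 1−.
Ligand charges: 1×NCS = -1; 1×H2O neutral; 2×F = -2; sum -3.
Hg + (-3) = 1− ⇒ Hg is +2.

+2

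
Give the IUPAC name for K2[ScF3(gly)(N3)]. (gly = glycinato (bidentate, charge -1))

The 2 potassium counter-ions carry a total charge of +2, so each complex ion is 2−.
Ligand charges: 1×azido (-1 each), 3×fluoro (-1 each), 1×glycinato (-1 each); total -5. So Sc + (-5) = 2−, giving Sc = +3.
Ligands are named alphabetically: azido before fluoro before glycinato.
The complex ion is anionic, so scandium takes the -ate form scandate(III).

potassium azidotrifluoro(glycinato)scandate(III)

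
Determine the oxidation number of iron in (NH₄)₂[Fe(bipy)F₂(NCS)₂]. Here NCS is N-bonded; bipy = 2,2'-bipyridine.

2 ammonium outside the brackets (+1 each) → the complex ion is 2−.
Ligand charges: 2×NCS = -2; 1×bipy neutral; 2×F = -2; sum -4.
Fe + (-4) = 2− ⇒ Fe is +2.

+2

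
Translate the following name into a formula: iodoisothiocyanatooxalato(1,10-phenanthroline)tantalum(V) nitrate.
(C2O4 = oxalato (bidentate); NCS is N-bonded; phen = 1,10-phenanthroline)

Ligands: 1 oxalato (C2O4, -2), 1 isothiocyanato (NCS, -1), 1 1,10-phenanthroline (phen, neutral), 1 iodo (I, -1). Ligand charge sum = -4.
Charge balance with nitrate (-1) requires 1 complex ion per 1 nitrate.

[Ta(C2O4)I(NCS)(phen)]NO3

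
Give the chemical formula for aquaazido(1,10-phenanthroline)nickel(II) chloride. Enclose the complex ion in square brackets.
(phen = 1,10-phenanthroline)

Ligands: 1 azido (N3, -1), 1 1,10-phenanthroline (phen, neutral), 1 aqua (H2O, neutral). Ligand charge sum = -1.
With Ni in oxidation state +2, the complex ion is [Ni...]^1+.
Charge balance with chloride (-1) requires 1 complex ion per 1 chloride.

[Ni(H2O)(N3)(phen)]Cl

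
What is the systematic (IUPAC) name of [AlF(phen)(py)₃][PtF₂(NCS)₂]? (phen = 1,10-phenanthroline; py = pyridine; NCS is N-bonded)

fluoro(1,10-phenanthroline)tris(pyridine)aluminium(III) difluorodiisothiocyanatoplatinate(II)

Both ions are complex: the cation is named first with the plain metal name, the anion second with the -ate form; each ion's ligands are alphabetised independently.
Aluminium is always +3 in its complexes; the cation's ligand charges sum to -1, so the complex cation is 2+.
A 1:1 salt means the anion carries the equal and opposite charge, 2−.
Anion: ligand charges sum to -4; for the ion to be 2−, Pt = +2.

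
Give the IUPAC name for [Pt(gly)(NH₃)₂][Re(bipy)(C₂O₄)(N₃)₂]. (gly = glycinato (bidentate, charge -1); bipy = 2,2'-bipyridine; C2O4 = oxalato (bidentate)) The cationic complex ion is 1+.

diammine(glycinato)platinum(II) diazido(2,2'-bipyridine)oxalatorhenate(III)

Both ions are complex: the cation is named first with the plain metal name, the anion second with the -ate form; each ion's ligands are alphabetised independently.
The complex cation is given as 1+; its ligand charges sum to -1, so Pt = +2.
A 1:1 salt means the anion carries the equal and opposite charge, 1−.
Anion: ligand charges sum to -4; for the ion to be 1−, Re = +3.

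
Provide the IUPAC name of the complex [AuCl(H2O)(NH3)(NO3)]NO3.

The 1 nitrate counter-ion carries a total charge of -1, so each complex ion is 1+.
Ligand charges: 1×nitrato (-1 each), 1×ammine (neutral), 1×aqua (neutral), 1×chloro (-1 each); total -2. So Au + (-2) = 1+, giving Au = +3.
Ligands are named alphabetically: ammine before aqua before chloro before nitrato.

ammineaquachloronitratogold(III) nitrate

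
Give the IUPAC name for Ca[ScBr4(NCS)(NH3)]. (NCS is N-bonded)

The 1 calcium counter-ion carries a total charge of +2, so each complex ion is 2−.
Ligand charges: 1×ammine (neutral), 1×isothiocyanato (-1 each), 4×bromo (-1 each); total -5. So Sc + (-5) = 2−, giving Sc = +3.
The complex ion is anionic, so scandium takes the -ate form scandate(III).

calcium amminetetrabromoisothiocyanatoscandate(III)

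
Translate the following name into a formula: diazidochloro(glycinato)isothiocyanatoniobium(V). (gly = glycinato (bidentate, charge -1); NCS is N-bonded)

Ligands: 1 chloro (Cl, -1), 1 glycinato (gly, -1), 2 azido (N3, -1), 1 isothiocyanato (NCS, -1). Ligand charge sum = -5.
With Nb in oxidation state +5, the complex ion is [Nb...].

[NbCl(gly)(N3)2(NCS)]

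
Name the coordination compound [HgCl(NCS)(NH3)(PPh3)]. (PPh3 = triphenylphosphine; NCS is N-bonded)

There is no counter-ion, so the complex is neutral overall.
Ligand charges: 1×ammine (neutral), 1×triphenylphosphine (neutral), 1×isothiocyanato (-1 each), 1×chloro (-1 each); total -2. So Hg + (-2) = 0, giving Hg = +2.
Ligands are named alphabetically: ammine before chloro before isothiocyanato before triphenylphosphine.

amminechloroisothiocyanato(triphenylphosphine)mercury(II)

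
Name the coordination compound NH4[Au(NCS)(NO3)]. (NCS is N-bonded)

The 1 ammonium counter-ion carries a total charge of +1, so each complex ion is 1−.
Ligand charges: 1×isothiocyanato (-1 each), 1×nitrato (-1 each); total -2. So Au + (-2) = 1−, giving Au = +1.
The complex ion is anionic, so gold takes the -ate form aurate(I).

ammonium isothiocyanatonitratoaurate(I)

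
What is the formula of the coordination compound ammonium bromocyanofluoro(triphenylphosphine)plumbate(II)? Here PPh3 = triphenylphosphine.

Ligands: 1 bromo (Br, -1), 1 triphenylphosphine (PPh3, neutral), 1 fluoro (F, -1), 1 cyano (CN, -1). Ligand charge sum = -3.
With Pb in oxidation state +2, the complex ion is [Pb...]^1−.
Charge balance with ammonium (+1) requires 1 complex ion per 1 ammonium.

NH4[PbBr(CN)F(PPh3)]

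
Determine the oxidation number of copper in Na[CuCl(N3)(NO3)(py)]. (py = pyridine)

+2

1 sodium outside the brackets (+1 each) → the complex ion is 1−.
Ligand charges: 1×NO3 = -1; 1×py neutral; 1×Cl = -1; 1×N3 = -1; sum -3.
Cu + (-3) = 1− ⇒ Cu is +2.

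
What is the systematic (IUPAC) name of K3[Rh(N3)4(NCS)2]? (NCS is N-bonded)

The 3 potassium counter-ions carry a total charge of +3, so each complex ion is 3−.
Ligand charges: 2×isothiocyanato (-1 each), 4×azido (-1 each); total -6. So Rh + (-6) = 3−, giving Rh = +3.
The complex ion is anionic, so rhodium takes the -ate form rhodate(III).

potassium tetraazidodiisothiocyanatorhodate(III)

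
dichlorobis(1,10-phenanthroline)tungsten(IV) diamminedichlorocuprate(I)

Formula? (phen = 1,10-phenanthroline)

Cation [W…]: ligand charges -2, W(IV) ⇒ ion charge 2+.
Anion [Cu…]: ligand charges -2, Cu(I) ⇒ ion charge 1−.

[WCl2(phen)2][CuCl2(NH3)2]2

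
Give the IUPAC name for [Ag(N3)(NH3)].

ammineazidosilver(I)

There is no counter-ion, so the complex is neutral overall.
Ligand charges: 1×azido (-1 each), 1×ammine (neutral); total -1. So Ag + (-1) = 0, giving Ag = +1.
Ligands are named alphabetically: ammine before azido.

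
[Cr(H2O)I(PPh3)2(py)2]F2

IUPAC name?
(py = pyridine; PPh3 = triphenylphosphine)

aquaiodobis(pyridine)bis(triphenylphosphine)chromium(III) fluoride

The 2 fluoride counter-ions carry a total charge of -2, so each complex ion is 2+.
Ligand charges: 2×pyridine (neutral), 1×aqua (neutral), 1×iodo (-1 each), 2×triphenylphosphine (neutral); total -1. So Cr + (-1) = 2+, giving Cr = +3.
Ligands are named alphabetically: aqua before iodo before pyridine before triphenylphosphine.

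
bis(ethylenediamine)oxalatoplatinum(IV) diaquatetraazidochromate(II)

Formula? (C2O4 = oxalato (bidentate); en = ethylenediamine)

[Pt(C2O4)(en)2][Cr(H2O)2(N3)4]

Cation [Pt…]: ligand charges -2, Pt(IV) ⇒ ion charge 2+.
Anion [Cr…]: ligand charges -4, Cr(II) ⇒ ion charge 2−.
One 2+ cation balances one 2− anion.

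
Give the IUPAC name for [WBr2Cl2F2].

There is no counter-ion, so the complex is neutral overall.
Ligand charges: 2×bromo (-1 each), 2×fluoro (-1 each), 2×chloro (-1 each); total -6. So W + (-6) = 0, giving W = +6.
Ligands are named alphabetically: bromo before chloro before fluoro.

dibromodichlorodifluorotungsten(VI)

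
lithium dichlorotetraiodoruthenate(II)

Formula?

Ligands: 4 iodo (I, -1), 2 chloro (Cl, -1). Ligand charge sum = -6.
With Ru in oxidation state +2, the complex ion is [Ru...]^4−.
Charge balance with lithium (+1) requires 1 complex ion per 4 lithium.

Li4[RuCl2I4]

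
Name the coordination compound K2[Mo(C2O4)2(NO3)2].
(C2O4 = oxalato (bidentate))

The 2 potassium counter-ions carry a total charge of +2, so each complex ion is 2−.
Ligand charges: 2×nitrato (-1 each), 2×oxalato (-2 each); total -6. So Mo + (-6) = 2−, giving Mo = +4.
Ligands are named alphabetically: nitrato before oxalato.
The complex ion is anionic, so molybdenum takes the -ate form molybdate(IV).

potassium dinitratodioxalatomolybdate(IV)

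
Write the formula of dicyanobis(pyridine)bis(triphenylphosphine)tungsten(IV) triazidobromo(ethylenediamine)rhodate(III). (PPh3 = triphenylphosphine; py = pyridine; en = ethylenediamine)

[W(CN)2(PPh3)2(py)2][RhBr(en)(N3)3]2

Cation [W…]: ligand charges -2, W(IV) ⇒ ion charge 2+.
Anion [Rh…]: ligand charges -4, Rh(III) ⇒ ion charge 1−.
One 2+ cation requires 2 of the 1− anion.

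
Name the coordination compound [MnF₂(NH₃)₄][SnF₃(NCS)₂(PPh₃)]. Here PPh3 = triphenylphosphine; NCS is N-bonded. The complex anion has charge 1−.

The complex anion is given as 1−; its ligand charges sum to -5, so Sn = +4.
A 1:1 salt means the cation carries the equal and opposite charge, 1+.
Cation: ligand charges sum to -2; for the ion to be 1+, Mn = +3.

tetraamminedifluoromanganese(III) trifluorodiisothiocyanato(triphenylphosphine)stannate(IV)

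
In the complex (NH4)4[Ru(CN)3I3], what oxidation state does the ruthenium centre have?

+2

4 ammonium outside the brackets (+1 each) → the complex ion is 4−.
Ligand charges: 3×I = -3; 3×CN = -3; sum -6.
Ru + (-6) = 4− ⇒ Ru is +2.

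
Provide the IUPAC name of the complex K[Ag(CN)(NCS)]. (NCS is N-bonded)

The 1 potassium counter-ion carries a total charge of +1, so each complex ion is 1−.
Ligand charges: 1×cyano (-1 each), 1×isothiocyanato (-1 each); total -2. So Ag + (-2) = 1−, giving Ag = +1.
The complex ion is anionic, so silver takes the -ate form argentate(I).

potassium cyanoisothiocyanatoargentate(I)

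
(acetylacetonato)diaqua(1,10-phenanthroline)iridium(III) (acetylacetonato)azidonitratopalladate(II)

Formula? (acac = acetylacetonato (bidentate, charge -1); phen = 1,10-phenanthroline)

Cation [Ir…]: ligand charges -1, Ir(III) ⇒ ion charge 2+.
Anion [Pd…]: ligand charges -3, Pd(II) ⇒ ion charge 1−.

[Ir(acac)(H2O)2(phen)][Pd(acac)(N3)(NO3)]2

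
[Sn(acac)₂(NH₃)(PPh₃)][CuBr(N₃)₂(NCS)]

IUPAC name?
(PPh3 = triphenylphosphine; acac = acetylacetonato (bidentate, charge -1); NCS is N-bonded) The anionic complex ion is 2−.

bis(acetylacetonato)ammine(triphenylphosphine)tin(IV) diazidobromoisothiocyanatocuprate(II)

The complex anion is given as 2−; its ligand charges sum to -4, so Cu = +2.
A 1:1 salt means the cation carries the equal and opposite charge, 2+.
Cation: ligand charges sum to -2; for the ion to be 2+, Sn = +4.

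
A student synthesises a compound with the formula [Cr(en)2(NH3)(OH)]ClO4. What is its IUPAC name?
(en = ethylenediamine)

amminebis(ethylenediamine)hydroxochromium(II) perchlorate

The 1 perchlorate counter-ion carries a total charge of -1, so each complex ion is 1+.
Ligand charges: 1×ammine (neutral), 1×hydroxo (-1 each), 2×ethylenediamine (neutral); total -1. So Cr + (-1) = 1+, giving Cr = +2.
Ligands are named alphabetically: ammine before ethylenediamine before hydroxo.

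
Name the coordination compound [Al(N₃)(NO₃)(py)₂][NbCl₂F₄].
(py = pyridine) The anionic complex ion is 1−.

Both ions are complex: the cation is named first with the plain metal name, the anion second with the -ate form; each ion's ligands are alphabetised independently.
The complex anion is given as 1−; its ligand charges sum to -6, so Nb = +5.
A 1:1 salt means the cation carries the equal and opposite charge, 1+.
Cation: ligand charges sum to -2; for the ion to be 1+, Al = +3.

azidonitratobis(pyridine)aluminium(III) dichlorotetrafluoroniobate(V)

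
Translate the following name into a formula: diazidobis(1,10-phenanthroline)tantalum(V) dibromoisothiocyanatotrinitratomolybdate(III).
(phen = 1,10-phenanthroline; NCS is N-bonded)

[Ta(N3)2(phen)2][MoBr2(NCS)(NO3)3]

Cation [Ta…]: ligand charges -2, Ta(V) ⇒ ion charge 3+.
Anion [Mo…]: ligand charges -6, Mo(III) ⇒ ion charge 3−.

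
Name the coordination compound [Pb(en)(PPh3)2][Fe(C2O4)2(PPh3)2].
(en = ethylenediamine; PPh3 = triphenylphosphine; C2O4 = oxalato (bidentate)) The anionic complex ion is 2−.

Both ions are complex: the cation is named first with the plain metal name, the anion second with the -ate form; each ion's ligands are alphabetised independently.
The complex anion is given as 2−; its ligand charges sum to -4, so Fe = +2.
A 1:1 salt means the cation carries the equal and opposite charge, 2+.
Cation: ligand charges sum to 0; for the ion to be 2+, Pb = +2.

(ethylenediamine)bis(triphenylphosphine)lead(II) dioxalatobis(triphenylphosphine)ferrate(II)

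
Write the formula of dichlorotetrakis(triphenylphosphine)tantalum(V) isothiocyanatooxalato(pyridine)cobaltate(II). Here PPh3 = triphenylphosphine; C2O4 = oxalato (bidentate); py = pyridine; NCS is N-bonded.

Cation [Ta…]: ligand charges -2, Ta(V) ⇒ ion charge 3+.
Anion [Co…]: ligand charges -3, Co(II) ⇒ ion charge 1−.
One 3+ cation requires 3 of the 1− anion.

[TaCl2(PPh3)4][Co(C2O4)(NCS)(py)]3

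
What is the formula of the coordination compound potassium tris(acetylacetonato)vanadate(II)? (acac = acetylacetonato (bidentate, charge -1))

K[V(acac)3]

Ligands: 3 acetylacetonato (acac, -1). Ligand charge sum = -3.
With V in oxidation state +2, the complex ion is [V...]^1−.
Charge balance with potassium (+1) requires 1 complex ion per 1 potassium.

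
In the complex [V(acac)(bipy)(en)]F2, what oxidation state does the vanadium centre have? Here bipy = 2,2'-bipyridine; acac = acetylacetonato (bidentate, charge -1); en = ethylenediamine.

2 fluoride outside the brackets (-1 each) → the complex ion is 2+.
Ligand charges: 1×bipy neutral; 1×acac = -1; 1×en neutral; sum -1.
V + (-1) = 2+ ⇒ V is +3.

+3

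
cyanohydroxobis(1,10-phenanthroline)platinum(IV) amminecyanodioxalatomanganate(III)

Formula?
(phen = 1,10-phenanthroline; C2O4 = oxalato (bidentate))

[Pt(CN)(OH)(phen)2][Mn(C2O4)2(CN)(NH3)]

Cation [Pt…]: ligand charges -2, Pt(IV) ⇒ ion charge 2+.
Anion [Mn…]: ligand charges -5, Mn(III) ⇒ ion charge 2−.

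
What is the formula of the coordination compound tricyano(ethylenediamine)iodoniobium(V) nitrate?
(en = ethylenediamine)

[Nb(CN)3(en)I]NO3

Ligands: 1 iodo (I, -1), 3 cyano (CN, -1), 1 ethylenediamine (en, neutral). Ligand charge sum = -4.
With Nb in oxidation state +5, the complex ion is [Nb...]^1+.
Charge balance with nitrate (-1) requires 1 complex ion per 1 nitrate.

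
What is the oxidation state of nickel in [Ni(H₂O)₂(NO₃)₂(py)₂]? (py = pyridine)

No counter-ion: the bracketed complex is neutral.
Ligand charges: 2×py neutral; 2×NO3 = -2; 2×H2O neutral; sum -2.
Ni + (-2) = 0 ⇒ Ni is +2.

+2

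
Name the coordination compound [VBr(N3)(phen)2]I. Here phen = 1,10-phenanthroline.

azidobromobis(1,10-phenanthroline)vanadium(III) iodide

The 1 iodide counter-ion carries a total charge of -1, so each complex ion is 1+.
Ligand charges: 1×bromo (-1 each), 1×azido (-1 each), 2×1,10-phenanthroline (neutral); total -2. So V + (-2) = 1+, giving V = +3.
Ligands are named alphabetically: azido before bromo before phenanthroline.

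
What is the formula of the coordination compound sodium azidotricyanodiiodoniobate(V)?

Ligands: 2 iodo (I, -1), 1 azido (N3, -1), 3 cyano (CN, -1). Ligand charge sum = -6.
Charge balance with sodium (+1) requires 1 complex ion per 1 sodium.

Na[Nb(CN)3I2(N3)]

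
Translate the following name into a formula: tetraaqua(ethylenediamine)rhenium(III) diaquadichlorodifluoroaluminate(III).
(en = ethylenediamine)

[Re(en)(H2O)4][AlCl2F2(H2O)2]3

Cation [Re…]: ligand charges 0, Re(III) ⇒ ion charge 3+.
Anion [Al…]: ligand charges -4, Al(III) ⇒ ion charge 1−.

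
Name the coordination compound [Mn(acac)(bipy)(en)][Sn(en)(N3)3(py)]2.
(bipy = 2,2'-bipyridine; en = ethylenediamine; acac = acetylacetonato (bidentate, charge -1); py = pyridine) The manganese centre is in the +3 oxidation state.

(acetylacetonato)(2,2'-bipyridine)(ethylenediamine)manganese(III) triazido(ethylenediamine)(pyridine)stannate(II)

Both ions are complex: the cation is named first with the plain metal name, the anion second with the -ate form; each ion's ligands are alphabetised independently.
Mn is given as +3; the cation's ligand charges sum to -1, so the complex cation is 2+.
With 2 anions per cation, each anion must be 2/2 = 1−.
Anion: ligand charges sum to -3; for the ion to be 1−, Sn = +2.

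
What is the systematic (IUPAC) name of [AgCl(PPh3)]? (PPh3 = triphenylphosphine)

There is no counter-ion, so the complex is neutral overall.
Ligand charges: 1×triphenylphosphine (neutral), 1×chloro (-1 each); total -1. So Ag + (-1) = 0, giving Ag = +1.
Ligands are named alphabetically: chloro before triphenylphosphine.

chloro(triphenylphosphine)silver(I)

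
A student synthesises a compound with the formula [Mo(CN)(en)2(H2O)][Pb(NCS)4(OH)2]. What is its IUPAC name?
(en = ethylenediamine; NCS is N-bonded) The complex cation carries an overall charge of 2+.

aquacyanobis(ethylenediamine)molybdenum(III) dihydroxotetraisothiocyanatoplumbate(IV)

Both ions are complex: the cation is named first with the plain metal name, the anion second with the -ate form; each ion's ligands are alphabetised independently.
The complex cation is given as 2+; its ligand charges sum to -1, so Mo = +3.
A 1:1 salt means the anion carries the equal and opposite charge, 2−.
Anion: ligand charges sum to -6; for the ion to be 2−, Pb = +4.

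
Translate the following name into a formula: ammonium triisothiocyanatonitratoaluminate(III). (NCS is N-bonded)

Ligands: 1 nitrato (NO3, -1), 3 isothiocyanato (NCS, -1). Ligand charge sum = -4.
With Al in oxidation state +3, the complex ion is [Al...]^1−.
Charge balance with ammonium (+1) requires 1 complex ion per 1 ammonium.

NH4[Al(NCS)3(NO3)]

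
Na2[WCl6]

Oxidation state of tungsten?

+4

2 sodium outside the brackets (+1 each) → the complex ion is 2−.
Ligand charges: 6×Cl = -6; sum -6.
W + (-6) = 2− ⇒ W is +4.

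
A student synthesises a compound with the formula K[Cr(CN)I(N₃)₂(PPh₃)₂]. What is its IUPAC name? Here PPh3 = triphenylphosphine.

The 1 potassium counter-ion carries a total charge of +1, so each complex ion is 1−.
Ligand charges: 2×triphenylphosphine (neutral), 1×cyano (-1 each), 2×azido (-1 each), 1×iodo (-1 each); total -4. So Cr + (-4) = 1−, giving Cr = +3.
The complex ion is anionic, so chromium takes the -ate form chromate(III).

potassium diazidocyanoiodobis(triphenylphosphine)chromate(III)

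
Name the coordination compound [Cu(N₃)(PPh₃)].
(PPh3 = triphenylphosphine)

azido(triphenylphosphine)copper(I)

There is no counter-ion, so the complex is neutral overall.
Ligand charges: 1×triphenylphosphine (neutral), 1×azido (-1 each); total -1. So Cu + (-1) = 0, giving Cu = +1.
Ligands are named alphabetically: azido before triphenylphosphine.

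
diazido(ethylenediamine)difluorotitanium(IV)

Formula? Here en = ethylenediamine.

Ligands: 2 azido (N3, -1), 1 ethylenediamine (en, neutral), 2 fluoro (F, -1). Ligand charge sum = -4.
With Ti in oxidation state +4, the complex ion is [Ti...].

[Ti(en)F2(N3)2]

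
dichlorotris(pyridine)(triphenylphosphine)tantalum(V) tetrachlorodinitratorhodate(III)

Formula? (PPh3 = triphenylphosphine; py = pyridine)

[TaCl2(PPh3)(py)3][RhCl4(NO3)2]

Cation [Ta…]: ligand charges -2, Ta(V) ⇒ ion charge 3+.
Anion [Rh…]: ligand charges -6, Rh(III) ⇒ ion charge 3−.
One 3+ cation balances one 3− anion.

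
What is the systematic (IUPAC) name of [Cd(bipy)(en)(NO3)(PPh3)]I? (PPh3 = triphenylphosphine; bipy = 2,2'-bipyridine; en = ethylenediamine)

(2,2'-bipyridine)(ethylenediamine)nitrato(triphenylphosphine)cadmium(II) iodide

The 1 iodide counter-ion carries a total charge of -1, so each complex ion is 1+.
Ligand charges: 1×nitrato (-1 each), 1×triphenylphosphine (neutral), 1×2,2'-bipyridine (neutral), 1×ethylenediamine (neutral); total -1. So Cd + (-1) = 1+, giving Cd = +2.
Ligands are named alphabetically: bipyridine before ethylenediamine before nitrato before triphenylphosphine.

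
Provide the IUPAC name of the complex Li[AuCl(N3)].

lithium azidochloroaurate(I)

The 1 lithium counter-ion carries a total charge of +1, so each complex ion is 1−.
Ligand charges: 1×azido (-1 each), 1×chloro (-1 each); total -2. So Au + (-2) = 1−, giving Au = +1.
Ligands are named alphabetically: azido before chloro.
The complex ion is anionic, so gold takes the -ate form aurate(I).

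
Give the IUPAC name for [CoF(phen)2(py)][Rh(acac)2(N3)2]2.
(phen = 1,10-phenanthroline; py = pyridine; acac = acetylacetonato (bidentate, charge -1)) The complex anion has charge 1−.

fluorobis(1,10-phenanthroline)(pyridine)cobalt(III) bis(acetylacetonato)diazidorhodate(III)

The complex anion is given as 1−; its ligand charges sum to -4, so Rh = +3.
With 2 anions per cation, the cation must be 2×1 = 2+.
Cation: ligand charges sum to -1; for the ion to be 2+, Co = +3.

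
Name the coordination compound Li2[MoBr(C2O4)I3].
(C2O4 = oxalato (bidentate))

lithium bromotriiodooxalatomolybdate(IV)

The 2 lithium counter-ions carry a total charge of +2, so each complex ion is 2−.
Ligand charges: 1×bromo (-1 each), 1×oxalato (-2 each), 3×iodo (-1 each); total -6. So Mo + (-6) = 2−, giving Mo = +4.
Ligands are named alphabetically: bromo before iodo before oxalato.
The complex ion is anionic, so molybdenum takes the -ate form molybdate(IV).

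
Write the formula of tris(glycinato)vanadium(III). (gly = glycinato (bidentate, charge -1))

[V(gly)3]

Ligands: 3 glycinato (gly, -1). Ligand charge sum = -3.
With V in oxidation state +3, the complex ion is [V...].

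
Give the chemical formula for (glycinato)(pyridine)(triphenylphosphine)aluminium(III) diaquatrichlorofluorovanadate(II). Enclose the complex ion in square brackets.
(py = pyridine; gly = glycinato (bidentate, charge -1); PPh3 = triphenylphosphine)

Cation [Al…]: ligand charges -1, Al(III) ⇒ ion charge 2+.
Anion [V…]: ligand charges -4, V(II) ⇒ ion charge 2−.

[Al(gly)(PPh3)(py)][VCl3F(H2O)2]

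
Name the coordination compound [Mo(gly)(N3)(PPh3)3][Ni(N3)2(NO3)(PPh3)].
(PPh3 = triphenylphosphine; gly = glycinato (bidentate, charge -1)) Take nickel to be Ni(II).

Ni is given as +2; the anion's ligand charges sum to -3, so the complex anion is 1−.
A 1:1 salt means the cation carries the equal and opposite charge, 1+.
Cation: ligand charges sum to -2; for the ion to be 1+, Mo = +3.

azido(glycinato)tris(triphenylphosphine)molybdenum(III) diazidonitrato(triphenylphosphine)nickelate(II)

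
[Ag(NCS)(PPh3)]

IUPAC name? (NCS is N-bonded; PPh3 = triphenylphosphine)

There is no counter-ion, so the complex is neutral overall.
Ligand charges: 1×isothiocyanato (-1 each), 1×triphenylphosphine (neutral); total -1. So Ag + (-1) = 0, giving Ag = +1.
Ligands are named alphabetically: isothiocyanato before triphenylphosphine.

isothiocyanato(triphenylphosphine)silver(I)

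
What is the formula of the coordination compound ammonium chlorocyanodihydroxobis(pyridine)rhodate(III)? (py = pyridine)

Ligands: 1 chloro (Cl, -1), 2 pyridine (py, neutral), 1 cyano (CN, -1), 2 hydroxo (OH, -1). Ligand charge sum = -4.
With Rh in oxidation state +3, the complex ion is [Rh...]^1−.
Charge balance with ammonium (+1) requires 1 complex ion per 1 ammonium.

NH4[RhCl(CN)(OH)2(py)2]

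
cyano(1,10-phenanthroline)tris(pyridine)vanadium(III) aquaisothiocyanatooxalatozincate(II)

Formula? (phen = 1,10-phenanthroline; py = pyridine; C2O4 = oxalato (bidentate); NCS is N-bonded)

[V(CN)(phen)(py)3][Zn(C2O4)(H2O)(NCS)]2

Cation [V…]: ligand charges -1, V(III) ⇒ ion charge 2+.
Anion [Zn…]: ligand charges -3, Zn(II) ⇒ ion charge 1−.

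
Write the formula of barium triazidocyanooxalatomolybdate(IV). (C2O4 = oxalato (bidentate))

Ba[Mo(C2O4)(CN)(N3)3]

Ligands: 3 azido (N3, -1), 1 cyano (CN, -1), 1 oxalato (C2O4, -2). Ligand charge sum = -6.
With Mo in oxidation state +4, the complex ion is [Mo...]^2−.
Charge balance with barium (+2) requires 1 complex ion per 1 barium.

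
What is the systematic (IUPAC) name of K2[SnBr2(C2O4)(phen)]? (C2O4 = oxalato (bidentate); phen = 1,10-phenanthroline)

The 2 potassium counter-ions carry a total charge of +2, so each complex ion is 2−.
Ligand charges: 1×oxalato (-2 each), 2×bromo (-1 each), 1×1,10-phenanthroline (neutral); total -4. So Sn + (-4) = 2−, giving Sn = +2.
The complex ion is anionic, so tin takes the -ate form stannate(II).

potassium dibromooxalato(1,10-phenanthroline)stannate(II)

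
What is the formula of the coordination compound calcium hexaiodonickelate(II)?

Ligands: 6 iodo (I, -1). Ligand charge sum = -6.
Charge balance with calcium (+2) requires 1 complex ion per 2 calcium.

Ca2[NiI6]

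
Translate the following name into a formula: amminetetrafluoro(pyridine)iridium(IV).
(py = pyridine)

Ligands: 1 pyridine (py, neutral), 4 fluoro (F, -1), 1 ammine (NH3, neutral). Ligand charge sum = -4.
With Ir in oxidation state +4, the complex ion is [Ir...].

[IrF4(NH3)(py)]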